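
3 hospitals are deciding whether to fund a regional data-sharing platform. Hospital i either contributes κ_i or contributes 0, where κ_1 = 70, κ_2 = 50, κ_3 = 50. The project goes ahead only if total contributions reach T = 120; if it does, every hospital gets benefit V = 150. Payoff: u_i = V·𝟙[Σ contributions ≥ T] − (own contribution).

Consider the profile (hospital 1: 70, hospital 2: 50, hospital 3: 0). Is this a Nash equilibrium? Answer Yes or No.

Yes

Total = 120 ≥ 120: provided.
Hospital 1 (pledges 70, payoff 80): dropping to 0 → total 50, payoff 0. No gain.
Hospital 2 (pledges 50, payoff 100): dropping to 0 → total 70, payoff 0. No gain.
Hospital 3 (pledges 0, payoff 150): pledging 50 → total 170, payoff 100. No gain.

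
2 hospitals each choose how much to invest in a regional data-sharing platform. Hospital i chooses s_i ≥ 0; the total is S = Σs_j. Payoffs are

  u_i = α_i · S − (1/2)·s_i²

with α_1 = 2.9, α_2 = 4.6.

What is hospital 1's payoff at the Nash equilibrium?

Hospital i's FOC: ∂u_i/∂s_i = α_i − s_i = 0, so s_i* = α_i.
NE contributions = (2.9, 4.6); S = 7.5.
u_1 = α_1·S − ½·(s_1)² = 2.9·7.5 − ½·2.9² = 17.545.

17.545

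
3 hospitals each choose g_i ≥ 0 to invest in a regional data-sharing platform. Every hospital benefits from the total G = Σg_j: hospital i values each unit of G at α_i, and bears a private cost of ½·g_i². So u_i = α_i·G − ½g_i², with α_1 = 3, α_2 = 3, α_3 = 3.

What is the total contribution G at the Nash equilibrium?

9

Hospital i's FOC: ∂u_i/∂g_i = α_i − g_i = 0, so g_i* = α_i.
NE contributions = (3, 3, 3); G = 9.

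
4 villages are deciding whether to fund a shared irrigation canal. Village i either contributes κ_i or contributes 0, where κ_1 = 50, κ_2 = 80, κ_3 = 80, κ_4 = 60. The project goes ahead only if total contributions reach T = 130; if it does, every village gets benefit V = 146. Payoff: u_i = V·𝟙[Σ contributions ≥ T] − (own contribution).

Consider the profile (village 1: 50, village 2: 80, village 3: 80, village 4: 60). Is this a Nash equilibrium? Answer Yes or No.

Total = 270 ≥ 130: provided.
Village 1 (pledges 50, payoff 96): dropping to 0 → total 220, payoff 146. Profitable deviation.

No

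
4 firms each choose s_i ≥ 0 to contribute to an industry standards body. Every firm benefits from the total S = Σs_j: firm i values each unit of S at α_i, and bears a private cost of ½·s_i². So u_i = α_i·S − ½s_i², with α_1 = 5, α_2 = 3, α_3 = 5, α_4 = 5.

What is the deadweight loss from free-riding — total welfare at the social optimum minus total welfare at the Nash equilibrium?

Firm i's FOC: ∂u_i/∂s_i = α_i − s_i = 0, so s_i* = α_i.
NE contributions = (5, 3, 5, 5); S = 18.
W^NE = (Σα)·S − ½Σα_i² = 18² − ½·84 = 282.
Planner sets s_i = Σα_j = 18 for every i, so S^SO = 4·18 = 72.
W^SO = (Σα)·S^SO − ½·4·(Σα)² = (4/2)·18² = 648.
Deadweight loss = W^SO − W^NE = 366.

366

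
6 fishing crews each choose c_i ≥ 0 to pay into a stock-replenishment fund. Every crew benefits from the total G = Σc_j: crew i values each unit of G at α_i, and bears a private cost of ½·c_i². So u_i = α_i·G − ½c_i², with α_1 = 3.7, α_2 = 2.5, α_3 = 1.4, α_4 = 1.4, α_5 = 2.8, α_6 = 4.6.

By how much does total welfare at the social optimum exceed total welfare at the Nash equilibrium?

564.35

Crew i's FOC: ∂u_i/∂c_i = α_i − c_i = 0, so c_i* = α_i.
NE contributions = (3.7, 2.5, 1.4, 1.4, 2.8, 4.6); G = 16.4.
W^NE = (Σα)·G − ½Σα_i² = 16.4² − ½·52.86 = 242.53.
Planner sets c_i = Σα_j = 16.4 for every i, so G^SO = 6·16.4 = 98.4.
W^SO = (Σα)·G^SO − ½·6·(Σα)² = (6/2)·16.4² = 806.88.
Deadweight loss = W^SO − W^NE = 564.35.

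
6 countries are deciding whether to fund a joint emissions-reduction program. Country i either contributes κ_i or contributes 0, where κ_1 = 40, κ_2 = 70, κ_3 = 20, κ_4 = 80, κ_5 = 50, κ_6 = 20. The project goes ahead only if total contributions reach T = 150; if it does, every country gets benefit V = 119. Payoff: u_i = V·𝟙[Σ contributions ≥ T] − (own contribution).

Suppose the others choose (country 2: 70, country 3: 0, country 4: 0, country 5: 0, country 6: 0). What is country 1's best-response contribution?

0

Others' total = 70. Even contributing 40 gives 110 < 150: no benefit either way.
Best response: 0.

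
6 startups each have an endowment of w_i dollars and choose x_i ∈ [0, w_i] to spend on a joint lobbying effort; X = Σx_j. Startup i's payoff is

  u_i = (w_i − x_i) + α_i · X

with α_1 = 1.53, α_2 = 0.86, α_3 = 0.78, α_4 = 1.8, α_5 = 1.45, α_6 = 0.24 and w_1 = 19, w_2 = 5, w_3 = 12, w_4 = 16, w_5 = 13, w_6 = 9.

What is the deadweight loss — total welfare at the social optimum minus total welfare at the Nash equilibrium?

∂u_i/∂x_i = α_i − 1, so startup i contributes w_i if α_i > 1, else 0.
α_i > 1 for i ∈ {1, 4, 5}; NE contributions (19, 0, 0, 16, 13, 0), X = 48.
W^NE = Σw_i − X^NE + (Σα_i)·X^NE = 74 + 5.66·48 = 345.68.
Planner: ∂(Σu_j)/∂x_i = Σα_j − 1 = 5.66 > 0, so everyone contributes w_i; X^SO = 74, W^SO = 74 + 5.66·74 = 492.84.
Deadweight loss = 147.16.

147.16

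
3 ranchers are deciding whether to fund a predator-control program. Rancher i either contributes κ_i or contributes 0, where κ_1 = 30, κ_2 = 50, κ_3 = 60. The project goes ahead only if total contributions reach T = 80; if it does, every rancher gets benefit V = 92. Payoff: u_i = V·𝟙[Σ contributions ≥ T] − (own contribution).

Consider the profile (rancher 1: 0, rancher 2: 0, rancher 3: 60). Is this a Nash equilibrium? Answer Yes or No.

No

Total = 60 < 80: not provided.
Rancher 1 (pledges 0, payoff 0): pledging 30 → total 90, payoff 62. Profitable deviation.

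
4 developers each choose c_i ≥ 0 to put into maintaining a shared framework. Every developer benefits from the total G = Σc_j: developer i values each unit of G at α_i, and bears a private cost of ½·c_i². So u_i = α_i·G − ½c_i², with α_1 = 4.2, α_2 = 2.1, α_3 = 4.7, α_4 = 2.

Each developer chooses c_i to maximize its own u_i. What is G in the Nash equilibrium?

Developer i's FOC: ∂u_i/∂c_i = α_i − c_i = 0, so c_i* = α_i.
NE contributions = (4.2, 2.1, 4.7, 2); G = 13.

13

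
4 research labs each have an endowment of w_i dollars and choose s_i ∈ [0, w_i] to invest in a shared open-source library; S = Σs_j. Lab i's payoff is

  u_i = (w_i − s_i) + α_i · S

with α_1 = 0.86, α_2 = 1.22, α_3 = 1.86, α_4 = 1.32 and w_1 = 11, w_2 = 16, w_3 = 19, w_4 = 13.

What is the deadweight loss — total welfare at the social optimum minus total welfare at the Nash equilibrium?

46.86

∂u_i/∂s_i = α_i − 1, so lab i contributes w_i if α_i > 1, else 0.
α_i > 1 for i ∈ {2, 3, 4}; NE contributions (0, 16, 19, 13), S = 48.
W^NE = Σw_i − S^NE + (Σα_i)·S^NE = 59 + 4.26·48 = 263.48.
Planner: ∂(Σu_j)/∂s_i = Σα_j − 1 = 4.26 > 0, so everyone contributes w_i; S^SO = 59, W^SO = 59 + 4.26·59 = 310.34.
Deadweight loss = 46.86.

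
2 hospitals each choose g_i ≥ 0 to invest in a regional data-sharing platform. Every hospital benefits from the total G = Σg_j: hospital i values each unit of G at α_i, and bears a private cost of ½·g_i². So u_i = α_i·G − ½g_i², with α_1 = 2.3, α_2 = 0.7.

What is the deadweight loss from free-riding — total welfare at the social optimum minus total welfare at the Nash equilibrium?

2.89

Hospital i's FOC: ∂u_i/∂g_i = α_i − g_i = 0, so g_i* = α_i.
NE contributions = (2.3, 0.7); G = 3.
W^NE = (Σα)·G − ½Σα_i² = 3² − ½·5.78 = 6.11.
Planner sets g_i = Σα_j = 3 for every i, so G^SO = 2·3 = 6.
W^SO = (Σα)·G^SO − ½·2·(Σα)² = (2/2)·3² = 9.
Deadweight loss = W^SO − W^NE = 2.89.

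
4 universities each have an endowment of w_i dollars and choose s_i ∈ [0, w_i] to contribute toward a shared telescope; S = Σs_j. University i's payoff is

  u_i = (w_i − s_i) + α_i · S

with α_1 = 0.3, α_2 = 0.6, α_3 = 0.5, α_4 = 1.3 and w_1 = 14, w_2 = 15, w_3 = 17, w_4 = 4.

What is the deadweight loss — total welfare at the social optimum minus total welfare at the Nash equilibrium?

78.2

∂u_i/∂s_i = α_i − 1, so university i contributes w_i if α_i > 1, else 0.
α_i > 1 for i ∈ {4}; NE contributions (0, 0, 0, 4), S = 4.
W^NE = Σw_i − S^NE + (Σα_i)·S^NE = 50 + 1.7·4 = 56.8.
Planner: ∂(Σu_j)/∂s_i = Σα_j − 1 = 1.7 > 0, so everyone contributes w_i; S^SO = 50, W^SO = 50 + 1.7·50 = 135.
Deadweight loss = 78.2.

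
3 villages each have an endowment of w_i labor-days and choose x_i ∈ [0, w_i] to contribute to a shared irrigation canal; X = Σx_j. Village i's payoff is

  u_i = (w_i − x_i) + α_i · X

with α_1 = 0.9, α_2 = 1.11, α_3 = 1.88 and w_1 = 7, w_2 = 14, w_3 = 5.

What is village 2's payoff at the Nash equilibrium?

∂u_i/∂x_i = α_i − 1, so village i contributes w_i if α_i > 1, else 0.
α_i > 1 for i ∈ {2, 3}; NE contributions (0, 14, 5), X = 19.
u_2 = (14 − 14) + 1.11·19 = 21.09.

21.09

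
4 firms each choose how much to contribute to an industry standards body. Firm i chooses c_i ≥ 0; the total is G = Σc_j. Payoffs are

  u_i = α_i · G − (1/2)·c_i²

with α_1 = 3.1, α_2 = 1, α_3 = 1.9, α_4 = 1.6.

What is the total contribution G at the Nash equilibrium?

7.6

Firm i's FOC: ∂u_i/∂c_i = α_i − c_i = 0, so c_i* = α_i.
NE contributions = (3.1, 1, 1.9, 1.6); G = 7.6.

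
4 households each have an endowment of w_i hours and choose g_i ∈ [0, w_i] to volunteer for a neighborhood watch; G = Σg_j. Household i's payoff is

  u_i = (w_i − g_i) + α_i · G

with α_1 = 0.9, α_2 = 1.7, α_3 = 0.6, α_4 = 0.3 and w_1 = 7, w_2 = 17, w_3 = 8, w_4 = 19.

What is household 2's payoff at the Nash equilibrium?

∂u_i/∂g_i = α_i − 1, so household i contributes w_i if α_i > 1, else 0.
α_i > 1 for i ∈ {2}; NE contributions (0, 17, 0, 0), G = 17.
u_2 = (17 − 17) + 1.7·17 = 28.9.

28.9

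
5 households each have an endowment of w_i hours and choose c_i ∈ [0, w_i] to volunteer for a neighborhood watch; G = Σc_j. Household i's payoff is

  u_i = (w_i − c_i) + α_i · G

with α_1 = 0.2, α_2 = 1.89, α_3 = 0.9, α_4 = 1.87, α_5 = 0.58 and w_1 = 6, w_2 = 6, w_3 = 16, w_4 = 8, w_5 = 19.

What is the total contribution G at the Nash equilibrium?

∂u_i/∂c_i = α_i − 1, so household i contributes w_i if α_i > 1, else 0.
α_i > 1 for i ∈ {2, 4}; NE contributions (0, 6, 0, 8, 0), G = 14.

14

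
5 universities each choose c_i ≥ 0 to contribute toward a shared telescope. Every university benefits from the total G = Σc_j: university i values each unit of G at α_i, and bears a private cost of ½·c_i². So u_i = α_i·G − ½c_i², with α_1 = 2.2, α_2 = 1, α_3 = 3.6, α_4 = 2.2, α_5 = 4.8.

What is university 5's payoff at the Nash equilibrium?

University i's FOC: ∂u_i/∂c_i = α_i − c_i = 0, so c_i* = α_i.
NE contributions = (2.2, 1, 3.6, 2.2, 4.8); G = 13.8.
u_5 = α_5·G − ½·(c_5)² = 4.8·13.8 − ½·4.8² = 54.72.

54.72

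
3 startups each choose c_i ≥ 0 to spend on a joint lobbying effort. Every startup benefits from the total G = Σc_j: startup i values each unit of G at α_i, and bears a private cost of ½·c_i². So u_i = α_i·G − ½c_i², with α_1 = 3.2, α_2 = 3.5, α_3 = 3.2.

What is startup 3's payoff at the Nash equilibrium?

26.56

Startup i's FOC: ∂u_i/∂c_i = α_i − c_i = 0, so c_i* = α_i.
NE contributions = (3.2, 3.5, 3.2); G = 9.9.
u_3 = α_3·G − ½·(c_3)² = 3.2·9.9 − ½·3.2² = 26.56.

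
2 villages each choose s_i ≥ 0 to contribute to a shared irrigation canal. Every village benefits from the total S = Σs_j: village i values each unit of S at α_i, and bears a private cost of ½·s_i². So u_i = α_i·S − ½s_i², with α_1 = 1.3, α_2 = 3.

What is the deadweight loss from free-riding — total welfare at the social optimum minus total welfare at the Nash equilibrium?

Village i's FOC: ∂u_i/∂s_i = α_i − s_i = 0, so s_i* = α_i.
NE contributions = (1.3, 3); S = 4.3.
W^NE = (Σα)·S − ½Σα_i² = 4.3² − ½·10.69 = 13.145.
Planner sets s_i = Σα_j = 4.3 for every i, so S^SO = 2·4.3 = 8.6.
W^SO = (Σα)·S^SO − ½·2·(Σα)² = (2/2)·4.3² = 18.49.
Deadweight loss = W^SO − W^NE = 5.345.

5.345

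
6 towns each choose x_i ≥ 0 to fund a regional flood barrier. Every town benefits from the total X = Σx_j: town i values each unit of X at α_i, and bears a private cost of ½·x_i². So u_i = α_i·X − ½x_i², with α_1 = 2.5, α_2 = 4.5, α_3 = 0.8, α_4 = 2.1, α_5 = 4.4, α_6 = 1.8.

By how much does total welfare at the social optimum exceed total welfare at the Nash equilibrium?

Town i's FOC: ∂u_i/∂x_i = α_i − x_i = 0, so x_i* = α_i.
NE contributions = (2.5, 4.5, 0.8, 2.1, 4.4, 1.8); X = 16.1.
W^NE = (Σα)·X − ½Σα_i² = 16.1² − ½·54.15 = 232.135.
Planner sets x_i = Σα_j = 16.1 for every i, so X^SO = 6·16.1 = 96.6.
W^SO = (Σα)·X^SO − ½·6·(Σα)² = (6/2)·16.1² = 777.63.
Deadweight loss = W^SO − W^NE = 545.495.

545.495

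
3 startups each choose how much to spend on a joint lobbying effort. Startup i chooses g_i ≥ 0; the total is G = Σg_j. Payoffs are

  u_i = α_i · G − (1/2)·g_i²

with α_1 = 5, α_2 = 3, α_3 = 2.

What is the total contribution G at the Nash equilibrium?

Startup i's FOC: ∂u_i/∂g_i = α_i − g_i = 0, so g_i* = α_i.
NE contributions = (5, 3, 2); G = 10.

10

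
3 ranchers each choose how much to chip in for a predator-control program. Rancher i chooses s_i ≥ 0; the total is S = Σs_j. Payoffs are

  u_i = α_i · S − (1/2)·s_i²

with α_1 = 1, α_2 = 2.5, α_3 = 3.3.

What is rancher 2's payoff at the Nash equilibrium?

13.875

Rancher i's FOC: ∂u_i/∂s_i = α_i − s_i = 0, so s_i* = α_i.
NE contributions = (1, 2.5, 3.3); S = 6.8.
u_2 = α_2·S − ½·(s_2)² = 2.5·6.8 − ½·2.5² = 13.875.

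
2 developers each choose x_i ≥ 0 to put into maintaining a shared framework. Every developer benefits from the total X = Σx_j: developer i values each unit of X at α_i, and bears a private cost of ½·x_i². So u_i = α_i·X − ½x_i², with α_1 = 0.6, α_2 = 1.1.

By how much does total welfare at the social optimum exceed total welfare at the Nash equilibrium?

0.785

Developer i's FOC: ∂u_i/∂x_i = α_i − x_i = 0, so x_i* = α_i.
NE contributions = (0.6, 1.1); X = 1.7.
W^NE = (Σα)·X − ½Σα_i² = 1.7² − ½·1.57 = 2.105.
Planner sets x_i = Σα_j = 1.7 for every i, so X^SO = 2·1.7 = 3.4.
W^SO = (Σα)·X^SO − ½·2·(Σα)² = (2/2)·1.7² = 2.89.
Deadweight loss = W^SO − W^NE = 0.785.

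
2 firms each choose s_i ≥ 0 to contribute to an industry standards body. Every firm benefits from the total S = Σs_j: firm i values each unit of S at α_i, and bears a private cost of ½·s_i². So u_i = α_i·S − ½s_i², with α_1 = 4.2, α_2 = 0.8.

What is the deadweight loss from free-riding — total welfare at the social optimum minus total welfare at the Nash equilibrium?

Firm i's FOC: ∂u_i/∂s_i = α_i − s_i = 0, so s_i* = α_i.
NE contributions = (4.2, 0.8); S = 5.
W^NE = (Σα)·S − ½Σα_i² = 5² − ½·18.28 = 15.86.
Planner sets s_i = Σα_j = 5 for every i, so S^SO = 2·5 = 10.
W^SO = (Σα)·S^SO − ½·2·(Σα)² = (2/2)·5² = 25.
Deadweight loss = W^SO − W^NE = 9.14.

9.14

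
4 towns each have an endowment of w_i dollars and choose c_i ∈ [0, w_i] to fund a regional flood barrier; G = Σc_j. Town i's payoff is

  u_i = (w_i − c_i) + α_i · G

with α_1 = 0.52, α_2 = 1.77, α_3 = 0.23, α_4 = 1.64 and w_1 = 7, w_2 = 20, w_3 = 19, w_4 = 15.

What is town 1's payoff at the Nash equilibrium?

∂u_i/∂c_i = α_i − 1, so town i contributes w_i if α_i > 1, else 0.
α_i > 1 for i ∈ {2, 4}; NE contributions (0, 20, 0, 15), G = 35.
u_1 = (7 − 0) + 0.52·35 = 25.2.

25.2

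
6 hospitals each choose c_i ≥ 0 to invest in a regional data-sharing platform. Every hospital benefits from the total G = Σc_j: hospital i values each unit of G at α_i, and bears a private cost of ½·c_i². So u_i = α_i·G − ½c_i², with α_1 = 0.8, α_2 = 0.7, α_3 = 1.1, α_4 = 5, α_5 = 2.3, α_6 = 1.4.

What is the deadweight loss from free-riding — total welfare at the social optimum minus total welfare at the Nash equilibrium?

272.675

Hospital i's FOC: ∂u_i/∂c_i = α_i − c_i = 0, so c_i* = α_i.
NE contributions = (0.8, 0.7, 1.1, 5, 2.3, 1.4); G = 11.3.
W^NE = (Σα)·G − ½Σα_i² = 11.3² − ½·34.59 = 110.395.
Planner sets c_i = Σα_j = 11.3 for every i, so G^SO = 6·11.3 = 67.8.
W^SO = (Σα)·G^SO − ½·6·(Σα)² = (6/2)·11.3² = 383.07.
Deadweight loss = W^SO − W^NE = 272.675.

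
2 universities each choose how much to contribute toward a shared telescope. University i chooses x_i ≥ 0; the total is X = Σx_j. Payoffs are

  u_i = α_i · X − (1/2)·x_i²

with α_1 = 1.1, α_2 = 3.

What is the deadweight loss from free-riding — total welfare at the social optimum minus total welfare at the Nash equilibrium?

5.105

University i's FOC: ∂u_i/∂x_i = α_i − x_i = 0, so x_i* = α_i.
NE contributions = (1.1, 3); X = 4.1.
W^NE = (Σα)·X − ½Σα_i² = 4.1² − ½·10.21 = 11.705.
Planner sets x_i = Σα_j = 4.1 for every i, so X^SO = 2·4.1 = 8.2.
W^SO = (Σα)·X^SO − ½·2·(Σα)² = (2/2)·4.1² = 16.81.
Deadweight loss = W^SO − W^NE = 5.105.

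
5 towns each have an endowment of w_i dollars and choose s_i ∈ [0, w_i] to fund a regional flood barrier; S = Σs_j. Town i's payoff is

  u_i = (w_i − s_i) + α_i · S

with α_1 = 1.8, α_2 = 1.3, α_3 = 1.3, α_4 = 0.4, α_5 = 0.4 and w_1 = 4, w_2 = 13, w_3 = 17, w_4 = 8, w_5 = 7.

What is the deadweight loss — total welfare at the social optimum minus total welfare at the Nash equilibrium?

63

∂u_i/∂s_i = α_i − 1, so town i contributes w_i if α_i > 1, else 0.
α_i > 1 for i ∈ {1, 2, 3}; NE contributions (4, 13, 17, 0, 0), S = 34.
W^NE = Σw_i − S^NE + (Σα_i)·S^NE = 49 + 4.2·34 = 191.8.
Planner: ∂(Σu_j)/∂s_i = Σα_j − 1 = 4.2 > 0, so everyone contributes w_i; S^SO = 49, W^SO = 49 + 4.2·49 = 254.8.
Deadweight loss = 63.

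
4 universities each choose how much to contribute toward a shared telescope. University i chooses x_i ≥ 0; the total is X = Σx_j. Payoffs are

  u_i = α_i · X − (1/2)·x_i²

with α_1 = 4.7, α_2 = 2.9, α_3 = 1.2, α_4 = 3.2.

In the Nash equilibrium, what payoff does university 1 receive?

45.355

University i's FOC: ∂u_i/∂x_i = α_i − x_i = 0, so x_i* = α_i.
NE contributions = (4.7, 2.9, 1.2, 3.2); X = 12.
u_1 = α_1·X − ½·(x_1)² = 4.7·12 − ½·4.7² = 45.355.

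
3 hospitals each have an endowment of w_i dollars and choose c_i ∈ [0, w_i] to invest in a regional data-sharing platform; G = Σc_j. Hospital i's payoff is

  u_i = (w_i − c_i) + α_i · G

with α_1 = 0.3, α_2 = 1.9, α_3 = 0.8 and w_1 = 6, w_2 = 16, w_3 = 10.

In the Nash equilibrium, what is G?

16

∂u_i/∂c_i = α_i − 1, so hospital i contributes w_i if α_i > 1, else 0.
α_i > 1 for i ∈ {2}; NE contributions (0, 16, 0), G = 16.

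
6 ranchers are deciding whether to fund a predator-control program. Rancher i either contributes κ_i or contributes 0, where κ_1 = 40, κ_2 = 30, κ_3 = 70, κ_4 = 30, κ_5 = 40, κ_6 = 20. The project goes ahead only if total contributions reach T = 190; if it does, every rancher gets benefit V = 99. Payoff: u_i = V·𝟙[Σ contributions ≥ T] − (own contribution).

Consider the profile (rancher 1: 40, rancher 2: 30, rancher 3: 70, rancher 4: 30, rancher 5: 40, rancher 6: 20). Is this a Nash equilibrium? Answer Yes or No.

No

Total = 230 ≥ 190: provided.
Rancher 1 (pledges 40, payoff 59): dropping to 0 → total 190, payoff 99. Profitable deviation.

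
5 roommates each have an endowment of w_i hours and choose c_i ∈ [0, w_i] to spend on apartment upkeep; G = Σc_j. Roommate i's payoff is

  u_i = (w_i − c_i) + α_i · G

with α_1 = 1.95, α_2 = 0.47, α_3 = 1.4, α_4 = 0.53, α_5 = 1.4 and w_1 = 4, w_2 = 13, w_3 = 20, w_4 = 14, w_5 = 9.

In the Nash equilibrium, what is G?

33

∂u_i/∂c_i = α_i − 1, so roommate i contributes w_i if α_i > 1, else 0.
α_i > 1 for i ∈ {1, 3, 5}; NE contributions (4, 0, 20, 0, 9), G = 33.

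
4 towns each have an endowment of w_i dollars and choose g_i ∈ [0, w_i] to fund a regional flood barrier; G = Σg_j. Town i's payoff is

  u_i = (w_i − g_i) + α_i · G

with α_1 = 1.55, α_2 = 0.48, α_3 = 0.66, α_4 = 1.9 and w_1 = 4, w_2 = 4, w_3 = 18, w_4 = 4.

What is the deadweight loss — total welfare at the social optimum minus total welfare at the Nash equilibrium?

78.98

∂u_i/∂g_i = α_i − 1, so town i contributes w_i if α_i > 1, else 0.
α_i > 1 for i ∈ {1, 4}; NE contributions (4, 0, 0, 4), G = 8.
W^NE = Σw_i − G^NE + (Σα_i)·G^NE = 30 + 3.59·8 = 58.72.
Planner: ∂(Σu_j)/∂g_i = Σα_j − 1 = 3.59 > 0, so everyone contributes w_i; G^SO = 30, W^SO = 30 + 3.59·30 = 137.7.
Deadweight loss = 78.98.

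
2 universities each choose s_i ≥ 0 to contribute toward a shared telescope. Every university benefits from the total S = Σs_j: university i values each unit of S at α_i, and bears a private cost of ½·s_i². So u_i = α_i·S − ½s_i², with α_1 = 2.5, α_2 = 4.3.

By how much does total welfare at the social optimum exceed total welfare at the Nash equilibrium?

12.37

University i's FOC: ∂u_i/∂s_i = α_i − s_i = 0, so s_i* = α_i.
NE contributions = (2.5, 4.3); S = 6.8.
W^NE = (Σα)·S − ½Σα_i² = 6.8² − ½·24.74 = 33.87.
Planner sets s_i = Σα_j = 6.8 for every i, so S^SO = 2·6.8 = 13.6.
W^SO = (Σα)·S^SO − ½·2·(Σα)² = (2/2)·6.8² = 46.24.
Deadweight loss = W^SO − W^NE = 12.37.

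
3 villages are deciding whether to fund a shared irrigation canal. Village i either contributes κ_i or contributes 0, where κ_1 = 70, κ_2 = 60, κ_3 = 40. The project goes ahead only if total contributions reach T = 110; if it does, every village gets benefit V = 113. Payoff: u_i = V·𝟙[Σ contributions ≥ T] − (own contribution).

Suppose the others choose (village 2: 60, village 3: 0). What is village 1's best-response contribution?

70

Others' total = 60. Contributing 70 brings total to 130 ≥ 110: gain V − κ_1 = 43.
Best response: 70.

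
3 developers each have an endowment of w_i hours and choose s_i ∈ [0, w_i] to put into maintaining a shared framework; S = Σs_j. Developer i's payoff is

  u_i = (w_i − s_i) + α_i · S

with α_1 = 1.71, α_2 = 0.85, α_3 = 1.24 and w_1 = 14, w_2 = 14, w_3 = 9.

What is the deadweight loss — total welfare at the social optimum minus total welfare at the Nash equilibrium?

39.2

∂u_i/∂s_i = α_i − 1, so developer i contributes w_i if α_i > 1, else 0.
α_i > 1 for i ∈ {1, 3}; NE contributions (14, 0, 9), S = 23.
W^NE = Σw_i − S^NE + (Σα_i)·S^NE = 37 + 2.8·23 = 101.4.
Planner: ∂(Σu_j)/∂s_i = Σα_j − 1 = 2.8 > 0, so everyone contributes w_i; S^SO = 37, W^SO = 37 + 2.8·37 = 140.6.
Deadweight loss = 39.2.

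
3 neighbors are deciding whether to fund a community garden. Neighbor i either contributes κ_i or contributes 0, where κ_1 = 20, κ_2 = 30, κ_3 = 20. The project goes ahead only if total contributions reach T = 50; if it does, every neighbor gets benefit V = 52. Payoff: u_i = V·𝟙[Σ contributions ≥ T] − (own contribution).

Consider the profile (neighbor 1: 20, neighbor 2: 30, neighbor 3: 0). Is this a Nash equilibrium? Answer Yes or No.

Yes

Total = 50 ≥ 50: provided.
Neighbor 1 (pledges 20, payoff 32): dropping to 0 → total 30, payoff 0. No gain.
Neighbor 2 (pledges 30, payoff 22): dropping to 0 → total 20, payoff 0. No gain.
Neighbor 3 (pledges 0, payoff 52): pledging 20 → total 70, payoff 32. No gain.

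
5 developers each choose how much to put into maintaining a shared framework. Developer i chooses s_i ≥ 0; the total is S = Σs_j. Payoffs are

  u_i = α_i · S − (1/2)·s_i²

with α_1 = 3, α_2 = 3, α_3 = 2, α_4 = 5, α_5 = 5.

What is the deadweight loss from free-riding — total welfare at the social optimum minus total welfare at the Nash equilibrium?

522

Developer i's FOC: ∂u_i/∂s_i = α_i − s_i = 0, so s_i* = α_i.
NE contributions = (3, 3, 2, 5, 5); S = 18.
W^NE = (Σα)·S − ½Σα_i² = 18² − ½·72 = 288.
Planner sets s_i = Σα_j = 18 for every i, so S^SO = 5·18 = 90.
W^SO = (Σα)·S^SO − ½·5·(Σα)² = (5/2)·18² = 810.
Deadweight loss = W^SO − W^NE = 522.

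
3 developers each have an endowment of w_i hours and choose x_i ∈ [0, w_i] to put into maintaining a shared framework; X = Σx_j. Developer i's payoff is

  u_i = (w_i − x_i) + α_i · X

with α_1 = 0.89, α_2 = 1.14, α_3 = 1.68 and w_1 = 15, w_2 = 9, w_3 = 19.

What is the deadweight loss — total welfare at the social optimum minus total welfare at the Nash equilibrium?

40.65

∂u_i/∂x_i = α_i − 1, so developer i contributes w_i if α_i > 1, else 0.
α_i > 1 for i ∈ {2, 3}; NE contributions (0, 9, 19), X = 28.
W^NE = Σw_i − X^NE + (Σα_i)·X^NE = 43 + 2.71·28 = 118.88.
Planner: ∂(Σu_j)/∂x_i = Σα_j − 1 = 2.71 > 0, so everyone contributes w_i; X^SO = 43, W^SO = 43 + 2.71·43 = 159.53.
Deadweight loss = 40.65.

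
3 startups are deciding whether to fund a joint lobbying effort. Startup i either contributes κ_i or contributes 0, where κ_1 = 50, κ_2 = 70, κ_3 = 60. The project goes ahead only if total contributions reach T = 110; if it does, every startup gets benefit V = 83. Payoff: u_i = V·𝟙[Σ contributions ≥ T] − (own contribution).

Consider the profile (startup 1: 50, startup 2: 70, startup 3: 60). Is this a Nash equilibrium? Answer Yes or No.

Total = 180 ≥ 110: provided.
Startup 1 (pledges 50, payoff 33): dropping to 0 → total 130, payoff 83. Profitable deviation.

No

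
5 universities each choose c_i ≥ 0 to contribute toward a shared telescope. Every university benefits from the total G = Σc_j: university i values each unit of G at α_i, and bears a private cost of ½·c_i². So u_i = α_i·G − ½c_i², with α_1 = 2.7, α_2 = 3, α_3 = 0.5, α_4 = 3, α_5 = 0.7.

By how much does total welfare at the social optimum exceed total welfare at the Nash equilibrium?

University i's FOC: ∂u_i/∂c_i = α_i − c_i = 0, so c_i* = α_i.
NE contributions = (2.7, 3, 0.5, 3, 0.7); G = 9.9.
W^NE = (Σα)·G − ½Σα_i² = 9.9² − ½·26.03 = 84.995.
Planner sets c_i = Σα_j = 9.9 for every i, so G^SO = 5·9.9 = 49.5.
W^SO = (Σα)·G^SO − ½·5·(Σα)² = (5/2)·9.9² = 245.025.
Deadweight loss = W^SO − W^NE = 160.03.

160.03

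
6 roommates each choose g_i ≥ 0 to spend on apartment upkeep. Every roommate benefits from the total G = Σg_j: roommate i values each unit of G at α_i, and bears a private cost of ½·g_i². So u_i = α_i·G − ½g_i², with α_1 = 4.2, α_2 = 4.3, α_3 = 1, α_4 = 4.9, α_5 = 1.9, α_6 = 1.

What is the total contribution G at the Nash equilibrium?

Roommate i's FOC: ∂u_i/∂g_i = α_i − g_i = 0, so g_i* = α_i.
NE contributions = (4.2, 4.3, 1, 4.9, 1.9, 1); G = 17.3.

17.3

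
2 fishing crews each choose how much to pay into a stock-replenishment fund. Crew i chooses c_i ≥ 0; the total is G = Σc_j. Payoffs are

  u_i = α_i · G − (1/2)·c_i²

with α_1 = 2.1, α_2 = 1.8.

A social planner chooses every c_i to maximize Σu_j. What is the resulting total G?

7.8

Planner FOC: ∂(Σu_j)/∂c_i = (Σα_j) − c_i = 0, so c_i^SO = Σα_j = 3.9 for every i; G^SO = 7.8.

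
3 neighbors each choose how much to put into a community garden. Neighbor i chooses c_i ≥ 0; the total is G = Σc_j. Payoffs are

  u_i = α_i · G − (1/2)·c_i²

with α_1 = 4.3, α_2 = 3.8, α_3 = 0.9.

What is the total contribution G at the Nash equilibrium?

9

Neighbor i's FOC: ∂u_i/∂c_i = α_i − c_i = 0, so c_i* = α_i.
NE contributions = (4.3, 3.8, 0.9); G = 9.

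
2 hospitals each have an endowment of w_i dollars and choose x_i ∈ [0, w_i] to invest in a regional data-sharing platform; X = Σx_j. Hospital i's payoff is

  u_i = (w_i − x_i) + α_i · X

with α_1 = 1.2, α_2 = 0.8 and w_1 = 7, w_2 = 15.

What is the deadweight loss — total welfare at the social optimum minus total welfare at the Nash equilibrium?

15

∂u_i/∂x_i = α_i − 1, so hospital i contributes w_i if α_i > 1, else 0.
α_i > 1 for i ∈ {1}; NE contributions (7, 0), X = 7.
W^NE = Σw_i − X^NE + (Σα_i)·X^NE = 22 + 1·7 = 29.
Planner: ∂(Σu_j)/∂x_i = Σα_j − 1 = 1 > 0, so everyone contributes w_i; X^SO = 22, W^SO = 22 + 1·22 = 44.
Deadweight loss = 15.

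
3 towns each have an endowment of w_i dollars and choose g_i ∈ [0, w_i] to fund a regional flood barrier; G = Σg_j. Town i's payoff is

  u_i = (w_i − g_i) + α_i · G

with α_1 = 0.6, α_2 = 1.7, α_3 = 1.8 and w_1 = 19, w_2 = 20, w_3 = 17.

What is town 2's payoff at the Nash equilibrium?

62.9

∂u_i/∂g_i = α_i − 1, so town i contributes w_i if α_i > 1, else 0.
α_i > 1 for i ∈ {2, 3}; NE contributions (0, 20, 17), G = 37.
u_2 = (20 − 20) + 1.7·37 = 62.9.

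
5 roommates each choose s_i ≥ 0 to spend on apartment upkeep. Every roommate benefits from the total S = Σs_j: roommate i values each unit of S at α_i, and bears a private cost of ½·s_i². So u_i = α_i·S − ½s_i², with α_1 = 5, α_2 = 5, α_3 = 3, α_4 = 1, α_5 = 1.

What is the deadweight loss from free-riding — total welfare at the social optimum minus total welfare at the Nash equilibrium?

368

Roommate i's FOC: ∂u_i/∂s_i = α_i − s_i = 0, so s_i* = α_i.
NE contributions = (5, 5, 3, 1, 1); S = 15.
W^NE = (Σα)·S − ½Σα_i² = 15² − ½·61 = 194.5.
Planner sets s_i = Σα_j = 15 for every i, so S^SO = 5·15 = 75.
W^SO = (Σα)·S^SO − ½·5·(Σα)² = (5/2)·15² = 562.5.
Deadweight loss = W^SO − W^NE = 368.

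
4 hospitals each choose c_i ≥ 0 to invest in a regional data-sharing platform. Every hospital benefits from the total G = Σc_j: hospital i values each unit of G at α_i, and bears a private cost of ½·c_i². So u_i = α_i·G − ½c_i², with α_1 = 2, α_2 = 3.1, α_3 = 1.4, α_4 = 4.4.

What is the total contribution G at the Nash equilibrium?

10.9

Hospital i's FOC: ∂u_i/∂c_i = α_i − c_i = 0, so c_i* = α_i.
NE contributions = (2, 3.1, 1.4, 4.4); G = 10.9.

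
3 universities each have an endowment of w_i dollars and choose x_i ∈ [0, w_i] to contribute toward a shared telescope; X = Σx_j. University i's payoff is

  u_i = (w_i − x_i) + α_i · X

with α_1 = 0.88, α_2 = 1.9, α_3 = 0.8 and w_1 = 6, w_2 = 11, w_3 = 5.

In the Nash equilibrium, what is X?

∂u_i/∂x_i = α_i − 1, so university i contributes w_i if α_i > 1, else 0.
α_i > 1 for i ∈ {2}; NE contributions (0, 11, 0), X = 11.

11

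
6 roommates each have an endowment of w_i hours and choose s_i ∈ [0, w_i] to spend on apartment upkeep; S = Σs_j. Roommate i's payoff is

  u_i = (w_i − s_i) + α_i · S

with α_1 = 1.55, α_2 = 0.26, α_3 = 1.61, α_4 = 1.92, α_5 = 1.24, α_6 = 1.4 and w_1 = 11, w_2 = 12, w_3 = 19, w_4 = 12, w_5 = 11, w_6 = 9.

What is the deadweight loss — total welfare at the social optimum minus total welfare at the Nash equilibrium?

83.76

∂u_i/∂s_i = α_i − 1, so roommate i contributes w_i if α_i > 1, else 0.
α_i > 1 for i ∈ {1, 3, 4, 5, 6}; NE contributions (11, 0, 19, 12, 11, 9), S = 62.
W^NE = Σw_i − S^NE + (Σα_i)·S^NE = 74 + 6.98·62 = 506.76.
Planner: ∂(Σu_j)/∂s_i = Σα_j − 1 = 6.98 > 0, so everyone contributes w_i; S^SO = 74, W^SO = 74 + 6.98·74 = 590.52.
Deadweight loss = 83.76.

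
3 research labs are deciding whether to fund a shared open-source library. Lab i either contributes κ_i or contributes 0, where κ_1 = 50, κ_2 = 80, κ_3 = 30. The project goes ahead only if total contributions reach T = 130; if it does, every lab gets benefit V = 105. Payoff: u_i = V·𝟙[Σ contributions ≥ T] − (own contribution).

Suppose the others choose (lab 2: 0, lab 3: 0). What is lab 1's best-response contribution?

Others' total = 0. Even contributing 50 gives 50 < 130: no benefit either way.
Best response: 0.

0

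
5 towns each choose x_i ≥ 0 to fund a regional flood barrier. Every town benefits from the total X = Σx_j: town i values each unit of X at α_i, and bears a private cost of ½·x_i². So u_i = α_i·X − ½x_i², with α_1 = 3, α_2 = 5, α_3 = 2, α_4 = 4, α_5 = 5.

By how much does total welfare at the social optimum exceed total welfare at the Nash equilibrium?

Town i's FOC: ∂u_i/∂x_i = α_i − x_i = 0, so x_i* = α_i.
NE contributions = (3, 5, 2, 4, 5); X = 19.
W^NE = (Σα)·X − ½Σα_i² = 19² − ½·79 = 321.5.
Planner sets x_i = Σα_j = 19 for every i, so X^SO = 5·19 = 95.
W^SO = (Σα)·X^SO − ½·5·(Σα)² = (5/2)·19² = 902.5.
Deadweight loss = W^SO − W^NE = 581.

581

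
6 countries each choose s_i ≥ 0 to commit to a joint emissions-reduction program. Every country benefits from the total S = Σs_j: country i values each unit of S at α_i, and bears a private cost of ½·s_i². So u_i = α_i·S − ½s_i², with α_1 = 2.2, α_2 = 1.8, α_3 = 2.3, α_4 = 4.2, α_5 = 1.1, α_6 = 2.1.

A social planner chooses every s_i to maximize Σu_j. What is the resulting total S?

82.2

Planner FOC: ∂(Σu_j)/∂s_i = (Σα_j) − s_i = 0, so s_i^SO = Σα_j = 13.7 for every i; S^SO = 82.2.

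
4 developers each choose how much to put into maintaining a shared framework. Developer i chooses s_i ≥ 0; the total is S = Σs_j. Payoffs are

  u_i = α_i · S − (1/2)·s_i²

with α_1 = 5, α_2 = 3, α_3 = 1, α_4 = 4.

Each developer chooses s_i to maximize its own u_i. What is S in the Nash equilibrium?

Developer i's FOC: ∂u_i/∂s_i = α_i − s_i = 0, so s_i* = α_i.
NE contributions = (5, 3, 1, 4); S = 13.

13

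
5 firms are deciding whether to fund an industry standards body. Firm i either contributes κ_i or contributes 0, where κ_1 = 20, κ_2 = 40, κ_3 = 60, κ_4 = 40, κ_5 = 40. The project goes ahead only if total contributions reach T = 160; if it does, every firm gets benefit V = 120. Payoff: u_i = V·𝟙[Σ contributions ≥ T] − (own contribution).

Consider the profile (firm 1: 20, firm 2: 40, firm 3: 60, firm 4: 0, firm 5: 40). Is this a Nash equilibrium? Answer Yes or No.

Total = 160 ≥ 160: provided.
Firm 1 (pledges 20, payoff 100): dropping to 0 → total 140, payoff 0. No gain.
Firm 2 (pledges 40, payoff 80): dropping to 0 → total 120, payoff 0. No gain.
Firm 3 (pledges 60, payoff 60): dropping to 0 → total 100, payoff 0. No gain.
Firm 4 (pledges 0, payoff 120): pledging 40 → total 200, payoff 80. No gain.
Firm 5 (pledges 40, payoff 80): dropping to 0 → total 120, payoff 0. No gain.

Yes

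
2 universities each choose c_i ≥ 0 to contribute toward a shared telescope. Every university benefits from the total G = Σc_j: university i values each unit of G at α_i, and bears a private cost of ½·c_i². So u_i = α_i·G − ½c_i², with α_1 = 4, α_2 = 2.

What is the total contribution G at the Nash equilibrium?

6

University i's FOC: ∂u_i/∂c_i = α_i − c_i = 0, so c_i* = α_i.
NE contributions = (4, 2); G = 6.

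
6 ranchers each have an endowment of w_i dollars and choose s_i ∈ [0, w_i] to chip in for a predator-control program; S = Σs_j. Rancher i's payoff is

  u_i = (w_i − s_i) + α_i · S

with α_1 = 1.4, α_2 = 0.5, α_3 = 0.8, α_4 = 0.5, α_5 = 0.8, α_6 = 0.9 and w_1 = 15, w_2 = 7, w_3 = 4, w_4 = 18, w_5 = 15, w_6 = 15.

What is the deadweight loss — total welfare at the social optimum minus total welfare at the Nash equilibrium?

230.1

∂u_i/∂s_i = α_i − 1, so rancher i contributes w_i if α_i > 1, else 0.
α_i > 1 for i ∈ {1}; NE contributions (15, 0, 0, 0, 0, 0), S = 15.
W^NE = Σw_i − S^NE + (Σα_i)·S^NE = 74 + 3.9·15 = 132.5.
Planner: ∂(Σu_j)/∂s_i = Σα_j − 1 = 3.9 > 0, so everyone contributes w_i; S^SO = 74, W^SO = 74 + 3.9·74 = 362.6.
Deadweight loss = 230.1.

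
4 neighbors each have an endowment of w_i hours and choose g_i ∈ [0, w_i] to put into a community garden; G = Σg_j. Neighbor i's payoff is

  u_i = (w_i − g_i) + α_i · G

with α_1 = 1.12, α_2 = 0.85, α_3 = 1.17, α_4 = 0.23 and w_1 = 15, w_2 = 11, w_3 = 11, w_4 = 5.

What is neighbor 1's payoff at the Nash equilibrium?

∂u_i/∂g_i = α_i − 1, so neighbor i contributes w_i if α_i > 1, else 0.
α_i > 1 for i ∈ {1, 3}; NE contributions (15, 0, 11, 0), G = 26.
u_1 = (15 − 15) + 1.12·26 = 29.12.

29.12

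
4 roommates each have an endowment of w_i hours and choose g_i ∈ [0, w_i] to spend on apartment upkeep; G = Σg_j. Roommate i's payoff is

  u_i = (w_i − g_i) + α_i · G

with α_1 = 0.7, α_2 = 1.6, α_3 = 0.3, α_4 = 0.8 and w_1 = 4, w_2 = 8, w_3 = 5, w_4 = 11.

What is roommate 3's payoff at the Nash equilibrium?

7.4

∂u_i/∂g_i = α_i − 1, so roommate i contributes w_i if α_i > 1, else 0.
α_i > 1 for i ∈ {2}; NE contributions (0, 8, 0, 0), G = 8.
u_3 = (5 − 0) + 0.3·8 = 7.4.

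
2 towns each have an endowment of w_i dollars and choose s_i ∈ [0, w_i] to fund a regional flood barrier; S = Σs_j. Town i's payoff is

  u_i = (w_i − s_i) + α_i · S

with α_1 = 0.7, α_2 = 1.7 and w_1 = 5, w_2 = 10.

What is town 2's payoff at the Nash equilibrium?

∂u_i/∂s_i = α_i − 1, so town i contributes w_i if α_i > 1, else 0.
α_i > 1 for i ∈ {2}; NE contributions (0, 10), S = 10.
u_2 = (10 − 10) + 1.7·10 = 17.

17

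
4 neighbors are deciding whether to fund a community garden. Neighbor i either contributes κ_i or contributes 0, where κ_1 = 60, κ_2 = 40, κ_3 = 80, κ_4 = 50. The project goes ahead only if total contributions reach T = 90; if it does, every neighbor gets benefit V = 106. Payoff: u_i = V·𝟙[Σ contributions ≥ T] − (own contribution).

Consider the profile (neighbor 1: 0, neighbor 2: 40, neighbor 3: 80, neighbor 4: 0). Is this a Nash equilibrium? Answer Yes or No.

Total = 120 ≥ 90: provided.
Neighbor 1 (pledges 0, payoff 106): pledging 60 → total 180, payoff 46. No gain.
Neighbor 2 (pledges 40, payoff 66): dropping to 0 → total 80, payoff 0. No gain.
Neighbor 3 (pledges 80, payoff 26): dropping to 0 → total 40, payoff 0. No gain.
Neighbor 4 (pledges 0, payoff 106): pledging 50 → total 170, payoff 56. No gain.

Yes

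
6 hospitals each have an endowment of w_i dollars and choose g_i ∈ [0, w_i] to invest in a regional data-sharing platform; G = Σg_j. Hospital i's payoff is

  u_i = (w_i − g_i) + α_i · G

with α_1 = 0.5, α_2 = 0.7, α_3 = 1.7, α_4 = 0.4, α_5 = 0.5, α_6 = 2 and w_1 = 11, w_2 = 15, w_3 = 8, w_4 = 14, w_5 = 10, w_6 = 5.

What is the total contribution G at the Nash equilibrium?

∂u_i/∂g_i = α_i − 1, so hospital i contributes w_i if α_i > 1, else 0.
α_i > 1 for i ∈ {3, 6}; NE contributions (0, 0, 8, 0, 0, 5), G = 13.

13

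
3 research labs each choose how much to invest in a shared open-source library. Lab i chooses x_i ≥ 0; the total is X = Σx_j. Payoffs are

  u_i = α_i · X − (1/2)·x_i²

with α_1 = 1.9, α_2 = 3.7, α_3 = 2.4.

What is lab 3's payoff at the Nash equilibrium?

Lab i's FOC: ∂u_i/∂x_i = α_i − x_i = 0, so x_i* = α_i.
NE contributions = (1.9, 3.7, 2.4); X = 8.
u_3 = α_3·X − ½·(x_3)² = 2.4·8 − ½·2.4² = 16.32.

16.32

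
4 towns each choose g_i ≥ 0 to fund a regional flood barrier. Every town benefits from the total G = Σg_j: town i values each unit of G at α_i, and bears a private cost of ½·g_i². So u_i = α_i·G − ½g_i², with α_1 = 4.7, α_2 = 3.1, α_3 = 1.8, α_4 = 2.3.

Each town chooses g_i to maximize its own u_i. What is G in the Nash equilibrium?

Town i's FOC: ∂u_i/∂g_i = α_i − g_i = 0, so g_i* = α_i.
NE contributions = (4.7, 3.1, 1.8, 2.3); G = 11.9.

11.9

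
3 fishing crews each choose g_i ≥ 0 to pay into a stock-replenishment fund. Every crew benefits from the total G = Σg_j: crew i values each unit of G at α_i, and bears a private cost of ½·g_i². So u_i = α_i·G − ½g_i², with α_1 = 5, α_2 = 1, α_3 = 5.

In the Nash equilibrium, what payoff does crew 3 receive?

42.5

Crew i's FOC: ∂u_i/∂g_i = α_i − g_i = 0, so g_i* = α_i.
NE contributions = (5, 1, 5); G = 11.
u_3 = α_3·G − ½·(g_3)² = 5·11 − ½·5² = 42.5.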